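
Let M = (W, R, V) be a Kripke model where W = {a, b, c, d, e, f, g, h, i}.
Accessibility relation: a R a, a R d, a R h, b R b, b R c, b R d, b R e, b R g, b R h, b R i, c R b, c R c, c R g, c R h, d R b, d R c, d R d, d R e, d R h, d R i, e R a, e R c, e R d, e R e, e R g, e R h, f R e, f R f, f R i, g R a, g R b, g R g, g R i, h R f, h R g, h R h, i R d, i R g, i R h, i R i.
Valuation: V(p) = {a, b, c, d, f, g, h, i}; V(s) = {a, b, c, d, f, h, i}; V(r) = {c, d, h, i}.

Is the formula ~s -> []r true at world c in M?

Yes

At c: ~s is false, []r is false, so ~s -> []r is true.
  At c: []r requires r at every successor {b, c, g, h}.
    r fails at b, so []r is false at c.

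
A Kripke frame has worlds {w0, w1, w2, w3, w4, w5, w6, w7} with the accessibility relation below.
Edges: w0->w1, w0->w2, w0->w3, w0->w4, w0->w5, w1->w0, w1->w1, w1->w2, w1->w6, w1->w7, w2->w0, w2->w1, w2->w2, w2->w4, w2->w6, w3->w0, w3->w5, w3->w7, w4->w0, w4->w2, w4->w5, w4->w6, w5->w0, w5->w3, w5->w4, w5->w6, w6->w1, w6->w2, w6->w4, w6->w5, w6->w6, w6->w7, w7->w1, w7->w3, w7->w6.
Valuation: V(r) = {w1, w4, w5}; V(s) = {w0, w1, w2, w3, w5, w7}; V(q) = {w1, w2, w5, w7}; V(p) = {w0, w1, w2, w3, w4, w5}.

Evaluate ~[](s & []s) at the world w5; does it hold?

At w5: [](s & []s) is false, so ~[](s & []s) is true.
  At w5: [](s & []s) requires s & []s at every successor {w0, w3, w4, w6}.
    s & []s fails at w0, so [](s & []s) is false at w5.
      At w0: s is true, []s is false, so s & []s is false.

Yes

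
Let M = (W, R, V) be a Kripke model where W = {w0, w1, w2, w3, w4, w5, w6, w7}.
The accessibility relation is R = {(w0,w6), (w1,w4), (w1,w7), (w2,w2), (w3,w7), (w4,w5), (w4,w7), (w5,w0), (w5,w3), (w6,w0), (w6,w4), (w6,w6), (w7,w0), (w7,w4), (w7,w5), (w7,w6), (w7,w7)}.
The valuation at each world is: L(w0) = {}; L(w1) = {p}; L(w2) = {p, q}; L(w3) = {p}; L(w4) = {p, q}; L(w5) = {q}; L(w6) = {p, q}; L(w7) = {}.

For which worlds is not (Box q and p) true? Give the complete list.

Let φ = not (Box q and p). Evaluate φ at each world:
  w0 (successors {w6}): φ is true.
  w1 (successors {w4, w7}): φ is true.
  w2 (successors {w2}): φ is false.
  w3 (successors {w7}): φ is true.
  w4 (successors {w5, w7}): φ is true.
  w5 (successors {w0, w3}): φ is true.
  w6 (successors {w0, w4, w6}): φ is true.
  w7 (successors {w0, w4, w5, w6, w7}): φ is true.
For instance, at w7:
  At w7: Box q and p is false, so not (Box q and p) is true.
    At w7: Box q is false, p is false, so Box q and p is false.
      At w7: Box q requires q at every successor {w0, w4, w5, w6, w7}.
        q fails at w0, so Box q is false at w7.
Satisfying worlds: {w0, w1, w3, w4, w5, w6, w7}

w0, w1, w3, w4, w5, w6, w7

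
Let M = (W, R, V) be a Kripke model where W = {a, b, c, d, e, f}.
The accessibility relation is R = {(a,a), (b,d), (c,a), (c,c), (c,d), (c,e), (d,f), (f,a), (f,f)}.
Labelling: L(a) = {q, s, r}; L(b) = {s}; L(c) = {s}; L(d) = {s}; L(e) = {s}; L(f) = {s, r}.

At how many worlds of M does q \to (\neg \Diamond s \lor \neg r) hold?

5

Let φ = q \to (\neg \Diamond s \lor \neg r). Evaluate φ at each world:
  a (successors {a}): φ is false.
  b (successors {d}): φ is true.
  c (successors {a, c, d, e}): φ is true.
  d (successors {f}): φ is true.
  e (successors ∅): φ is true.
  f (successors {a, f}): φ is true.
For instance, at d:
  At d: q is false, \neg \Diamond s \lor \neg r is true, so q \to (\neg \Diamond s \lor \neg r) is true.
    At d: \neg \Diamond s is false, \neg r is true, so \neg \Diamond s \lor \neg r is true.
      At d: \Diamond s is true, so \neg \Diamond s is false.
Satisfying worlds: {b, c, d, e, f}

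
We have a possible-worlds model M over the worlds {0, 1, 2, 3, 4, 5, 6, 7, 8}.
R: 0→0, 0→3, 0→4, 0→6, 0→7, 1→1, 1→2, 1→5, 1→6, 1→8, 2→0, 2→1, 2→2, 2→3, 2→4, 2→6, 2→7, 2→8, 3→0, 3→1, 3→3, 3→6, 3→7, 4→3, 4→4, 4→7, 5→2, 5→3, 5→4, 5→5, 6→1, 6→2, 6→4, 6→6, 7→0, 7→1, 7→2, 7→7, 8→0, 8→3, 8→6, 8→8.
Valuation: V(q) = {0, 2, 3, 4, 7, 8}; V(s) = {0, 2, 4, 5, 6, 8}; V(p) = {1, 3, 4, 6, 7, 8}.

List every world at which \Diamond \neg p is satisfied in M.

0, 1, 2, 3, 5, 6, 7, 8

Let φ = \Diamond \neg p. Evaluate φ at each world:
  0 (successors {0, 3, 4, 6, 7}): φ is true.
  1 (successors {1, 2, 5, 6, 8}): φ is true.
  2 (successors {0, 1, 2, 3, 4, 6, 7, 8}): φ is true.
  3 (successors {0, 1, 3, 6, 7}): φ is true.
  4 (successors {3, 4, 7}): φ is false.
  5 (successors {2, 3, 4, 5}): φ is true.
  6 (successors {1, 2, 4, 6}): φ is true.
  7 (successors {0, 1, 2, 7}): φ is true.
  8 (successors {0, 3, 6, 8}): φ is true.
For instance, at 0:
  At 0: \Diamond \neg p requires \neg p at some successor in {0, 3, 4, 6, 7}.
    \neg p holds at 0, so \Diamond \neg p is true at 0.
Satisfying worlds: {0, 1, 2, 3, 5, 6, 7, 8}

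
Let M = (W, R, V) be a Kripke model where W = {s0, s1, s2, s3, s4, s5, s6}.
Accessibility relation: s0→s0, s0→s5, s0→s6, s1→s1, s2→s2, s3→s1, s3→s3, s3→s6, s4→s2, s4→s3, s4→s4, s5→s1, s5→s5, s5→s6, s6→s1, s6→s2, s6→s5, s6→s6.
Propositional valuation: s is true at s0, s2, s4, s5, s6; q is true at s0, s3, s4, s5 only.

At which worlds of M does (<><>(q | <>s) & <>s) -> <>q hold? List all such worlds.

s0, s1, s3, s4, s5, s6

Let φ = (<><>(q | <>s) & <>s) -> <>q. Evaluate φ at each world:
  s0 (successors {s0, s5, s6}): φ is true.
  s1 (successors {s1}): φ is true.
  s2 (successors {s2}): φ is false.
  s3 (successors {s1, s3, s6}): φ is true.
  s4 (successors {s2, s3, s4}): φ is true.
  s5 (successors {s1, s5, s6}): φ is true.
  s6 (successors {s1, s2, s5, s6}): φ is true.
For instance, at s3:
  At s3: <><>(q | <>s) & <>s is true, <>q is true, so (<><>(q | <>s) & <>s) -> <>q is true.
    At s3: <><>(q | <>s) is true, <>s is true, so <><>(q | <>s) & <>s is true.
      At s3: <><>(q | <>s) requires <>(q | <>s) at some successor in {s1, s3, s6}.
        <>(q | <>s) holds at s3, so <><>(q | <>s) is true at s3.
      At s3: <>s requires s at some successor in {s1, s3, s6}.
        s holds at s6, so <>s is true at s3.
    At s3: <>q requires q at some successor in {s1, s3, s6}.
      q holds at s3, so <>q is true at s3.
Satisfying worlds: {s0, s1, s3, s4, s5, s6}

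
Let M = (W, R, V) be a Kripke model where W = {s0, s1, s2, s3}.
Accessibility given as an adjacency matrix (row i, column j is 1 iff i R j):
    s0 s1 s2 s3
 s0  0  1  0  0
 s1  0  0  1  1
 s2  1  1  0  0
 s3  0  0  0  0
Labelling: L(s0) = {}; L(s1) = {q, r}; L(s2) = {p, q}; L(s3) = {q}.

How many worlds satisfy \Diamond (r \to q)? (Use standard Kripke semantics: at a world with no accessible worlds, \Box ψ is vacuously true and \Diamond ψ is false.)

3

Let φ = \Diamond (r \to q). Evaluate φ at each world:
  s0 (successors {s1}): φ is true.
  s1 (successors {s2, s3}): φ is true.
  s2 (successors {s0, s1}): φ is true.
  s3 (successors ∅): φ is false.
For instance, at s0:
  At s0: \Diamond (r \to q) requires r \to q at some successor in {s1}.
    r \to q holds at s1, so \Diamond (r \to q) is true at s0.
Satisfying worlds: {s0, s1, s2}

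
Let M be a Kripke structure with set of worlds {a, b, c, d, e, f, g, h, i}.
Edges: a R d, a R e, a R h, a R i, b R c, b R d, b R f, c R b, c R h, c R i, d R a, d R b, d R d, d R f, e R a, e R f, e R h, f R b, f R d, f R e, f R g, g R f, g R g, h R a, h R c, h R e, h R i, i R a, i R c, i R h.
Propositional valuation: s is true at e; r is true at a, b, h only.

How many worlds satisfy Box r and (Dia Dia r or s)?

Let φ = Box r and (Dia Dia r or s). Evaluate φ at each world:
  a (successors {d, e, h, i}): φ is false.
  b (successors {c, d, f}): φ is false.
  c (successors {b, h, i}): φ is false.
  d (successors {a, b, d, f}): φ is false.
  e (successors {a, f, h}): φ is false.
  f (successors {b, d, e, g}): φ is false.
  g (successors {f, g}): φ is false.
  h (successors {a, c, e, i}): φ is false.
  i (successors {a, c, h}): φ is false.
For instance, at d:
  At d: Box r is false, Dia Dia r or s is true, so Box r and (Dia Dia r or s) is false.
    At d: Box r requires r at every successor {a, b, d, f}.
      r fails at d, so Box r is false at d.
    At d: Dia Dia r is true, s is false, so Dia Dia r or s is true.
      At d: Dia Dia r requires Dia r at some successor in {a, b, d, f}.
        Dia r holds at a, so Dia Dia r is true at d.
Satisfying worlds: none.

0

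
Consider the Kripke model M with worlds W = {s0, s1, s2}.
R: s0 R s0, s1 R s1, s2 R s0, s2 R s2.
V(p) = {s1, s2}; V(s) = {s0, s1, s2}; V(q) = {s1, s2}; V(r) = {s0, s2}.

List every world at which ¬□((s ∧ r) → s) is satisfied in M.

Let φ = ¬□((s ∧ r) → s). Evaluate φ at each world:
  s0 (successors {s0}): φ is false.
  s1 (successors {s1}): φ is false.
  s2 (successors {s0, s2}): φ is false.
For instance, at s2:
  At s2: □((s ∧ r) → s) is true, so ¬□((s ∧ r) → s) is false.
    At s2: □((s ∧ r) → s) requires (s ∧ r) → s at every successor {s0, s2}.
      At s0: (s ∧ r) → s is true.
      At s2: (s ∧ r) → s is true.
    So □((s ∧ r) → s) is true at s2.
Satisfying worlds: none.

none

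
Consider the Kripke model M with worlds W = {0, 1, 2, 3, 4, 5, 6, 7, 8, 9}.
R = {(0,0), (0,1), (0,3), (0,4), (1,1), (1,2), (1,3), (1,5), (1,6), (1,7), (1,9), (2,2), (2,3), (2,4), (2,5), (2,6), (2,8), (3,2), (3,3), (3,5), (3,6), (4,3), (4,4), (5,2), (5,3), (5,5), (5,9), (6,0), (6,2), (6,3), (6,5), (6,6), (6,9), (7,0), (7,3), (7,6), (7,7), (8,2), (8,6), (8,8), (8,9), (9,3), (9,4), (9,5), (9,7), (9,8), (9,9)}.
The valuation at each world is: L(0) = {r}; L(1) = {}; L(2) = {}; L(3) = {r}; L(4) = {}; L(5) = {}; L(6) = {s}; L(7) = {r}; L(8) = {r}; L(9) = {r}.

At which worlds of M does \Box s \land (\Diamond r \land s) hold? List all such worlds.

none

Let φ = \Box s \land (\Diamond r \land s). Evaluate φ at each world:
  0 (successors {0, 1, 3, 4}): φ is false.
  1 (successors {1, 2, 3, 5, 6, 7, 9}): φ is false.
  2 (successors {2, 3, 4, 5, 6, 8}): φ is false.
  3 (successors {2, 3, 5, 6}): φ is false.
  4 (successors {3, 4}): φ is false.
  5 (successors {2, 3, 5, 9}): φ is false.
  6 (successors {0, 2, 3, 5, 6, 9}): φ is false.
  7 (successors {0, 3, 6, 7}): φ is false.
  8 (successors {2, 6, 8, 9}): φ is false.
  9 (successors {3, 4, 5, 7, 8, 9}): φ is false.
For instance, at 8:
  At 8: \Box s is false, \Diamond r \land s is false, so \Box s \land (\Diamond r \land s) is false.
    At 8: \Box s requires s at every successor {2, 6, 8, 9}.
      s fails at 2, so \Box s is false at 8.
    At 8: \Diamond r is true, s is false, so \Diamond r \land s is false.
      At 8: \Diamond r requires r at some successor in {2, 6, 8, 9}.
        r holds at 8, so \Diamond r is true at 8.
Satisfying worlds: none.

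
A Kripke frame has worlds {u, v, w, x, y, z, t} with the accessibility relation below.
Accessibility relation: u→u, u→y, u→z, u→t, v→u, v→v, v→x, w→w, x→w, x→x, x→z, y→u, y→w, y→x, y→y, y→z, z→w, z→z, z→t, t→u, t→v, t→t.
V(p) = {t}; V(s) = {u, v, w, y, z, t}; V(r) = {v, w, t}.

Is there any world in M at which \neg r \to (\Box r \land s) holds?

Yes

Let φ = \neg r \to (\Box r \land s). Evaluate φ at each world:
  u (successors {u, y, z, t}): φ is false.
  v (successors {u, v, x}): φ is true.
  w (successors {w}): φ is true.
  x (successors {w, x, z}): φ is false.
  y (successors {u, w, x, y, z}): φ is false.
  z (successors {w, z, t}): φ is false.
  t (successors {u, v, t}): φ is true.
Detail at v (witness):
  At v: \neg r is false, \Box r \land s is false, so \neg r \to (\Box r \land s) is true.
    At v: \Box r is false, s is true, so \Box r \land s is false.
      At v: \Box r requires r at every successor {u, v, x}.
        r fails at u, so \Box r is false at v.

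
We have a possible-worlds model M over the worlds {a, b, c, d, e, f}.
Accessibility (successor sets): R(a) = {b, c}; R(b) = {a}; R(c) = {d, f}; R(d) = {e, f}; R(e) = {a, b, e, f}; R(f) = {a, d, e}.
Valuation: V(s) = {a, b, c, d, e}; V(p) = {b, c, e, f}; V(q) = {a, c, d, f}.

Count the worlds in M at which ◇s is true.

6

Let φ = ◇s. Evaluate φ at each world:
  a (successors {b, c}): φ is true.
  b (successors {a}): φ is true.
  c (successors {d, f}): φ is true.
  d (successors {e, f}): φ is true.
  e (successors {a, b, e, f}): φ is true.
  f (successors {a, d, e}): φ is true.
For instance, at c:
  At c: ◇s requires s at some successor in {d, f}.
    s holds at d, so ◇s is true at c.
Satisfying worlds: {a, b, c, d, e, f}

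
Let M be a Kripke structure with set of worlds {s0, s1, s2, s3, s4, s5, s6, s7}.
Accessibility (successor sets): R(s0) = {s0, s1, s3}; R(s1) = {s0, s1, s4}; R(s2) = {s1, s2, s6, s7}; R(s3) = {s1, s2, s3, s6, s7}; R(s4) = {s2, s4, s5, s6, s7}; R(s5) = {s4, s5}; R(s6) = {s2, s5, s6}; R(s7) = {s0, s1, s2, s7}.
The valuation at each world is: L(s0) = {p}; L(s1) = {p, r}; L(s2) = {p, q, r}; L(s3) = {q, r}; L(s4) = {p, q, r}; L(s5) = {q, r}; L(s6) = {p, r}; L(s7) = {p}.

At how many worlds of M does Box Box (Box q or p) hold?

Let φ = Box Box (Box q or p). Evaluate φ at each world:
  s0 (successors {s0, s1, s3}): φ is false.
  s1 (successors {s0, s1, s4}): φ is false.
  s2 (successors {s1, s2, s6, s7}): φ is true.
  s3 (successors {s1, s2, s3, s6, s7}): φ is false.
  s4 (successors {s2, s4, s5, s6, s7}): φ is true.
  s5 (successors {s4, s5}): φ is true.
  s6 (successors {s2, s5, s6}): φ is true.
  s7 (successors {s0, s1, s2, s7}): φ is false.
For instance, at s6:
  At s6: Box Box (Box q or p) requires Box (Box q or p) at every successor {s2, s5, s6}.
      At s2: Box (Box q or p) requires Box q or p at every successor {s1, s2, s6, s7}.
        At s1: Box q or p is true.
        At s2: Box q or p is true.
        At s6: Box q or p is true.
        At s7: Box q or p is true.
      So Box (Box q or p) is true at s2.
      At s5: Box (Box q or p) requires Box q or p at every successor {s4, s5}.
        At s4: Box q or p is true.
        At s5: Box q or p is true.
      So Box (Box q or p) is true at s5.
      At s6: Box (Box q or p) requires Box q or p at every successor {s2, s5, s6}.
        At s2: Box q or p is true.
        At s5: Box q or p is true.
        At s6: Box q or p is true.
      So Box (Box q or p) is true at s6.
  So Box Box (Box q or p) is true at s6.
Satisfying worlds: {s2, s4, s5, s6}

4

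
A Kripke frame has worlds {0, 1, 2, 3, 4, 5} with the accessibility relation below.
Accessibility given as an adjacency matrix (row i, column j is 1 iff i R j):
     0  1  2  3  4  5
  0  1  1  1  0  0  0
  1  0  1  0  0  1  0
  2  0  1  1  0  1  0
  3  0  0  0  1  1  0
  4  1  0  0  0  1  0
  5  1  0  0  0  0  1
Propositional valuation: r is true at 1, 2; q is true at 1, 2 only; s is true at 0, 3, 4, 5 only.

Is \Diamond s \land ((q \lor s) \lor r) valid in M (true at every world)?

Let φ = \Diamond s \land ((q \lor s) \lor r). Evaluate φ at each world:
  0 (successors {0, 1, 2}): φ is true.
  1 (successors {1, 4}): φ is true.
  2 (successors {1, 2, 4}): φ is true.
  3 (successors {3, 4}): φ is true.
  4 (successors {0, 4}): φ is true.
  5 (successors {0, 5}): φ is true.
For instance, at 5:
  At 5: \Diamond s is true, (q \lor s) \lor r is true, so \Diamond s \land ((q \lor s) \lor r) is true.
    At 5: \Diamond s requires s at some successor in {0, 5}.
      s holds at 0, so \Diamond s is true at 5.

Yes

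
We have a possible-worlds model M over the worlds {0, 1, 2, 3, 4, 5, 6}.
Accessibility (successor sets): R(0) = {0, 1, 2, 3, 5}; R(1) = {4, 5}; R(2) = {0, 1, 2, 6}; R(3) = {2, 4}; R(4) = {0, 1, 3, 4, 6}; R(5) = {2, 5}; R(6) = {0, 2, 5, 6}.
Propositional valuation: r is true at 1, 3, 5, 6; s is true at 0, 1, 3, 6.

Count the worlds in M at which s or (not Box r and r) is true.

5

Recall that Box ψ holds at a world iff ψ holds at every accessible world, and Dia ψ holds iff ψ holds at some accessible world.
Let φ = s or (not Box r and r). Evaluate φ at each world:
  0 (successors {0, 1, 2, 3, 5}): φ is true.
  1 (successors {4, 5}): φ is true.
  2 (successors {0, 1, 2, 6}): φ is false.
  3 (successors {2, 4}): φ is true.
  4 (successors {0, 1, 3, 4, 6}): φ is false.
  5 (successors {2, 5}): φ is true.
  6 (successors {0, 2, 5, 6}): φ is true.
For instance, at 4:
  At 4: s is false, not Box r and r is false, so s or (not Box r and r) is false.
    At 4: not Box r is true, r is false, so not Box r and r is false.
      At 4: Box r is false, so not Box r is true.
Satisfying worlds: {0, 1, 3, 5, 6}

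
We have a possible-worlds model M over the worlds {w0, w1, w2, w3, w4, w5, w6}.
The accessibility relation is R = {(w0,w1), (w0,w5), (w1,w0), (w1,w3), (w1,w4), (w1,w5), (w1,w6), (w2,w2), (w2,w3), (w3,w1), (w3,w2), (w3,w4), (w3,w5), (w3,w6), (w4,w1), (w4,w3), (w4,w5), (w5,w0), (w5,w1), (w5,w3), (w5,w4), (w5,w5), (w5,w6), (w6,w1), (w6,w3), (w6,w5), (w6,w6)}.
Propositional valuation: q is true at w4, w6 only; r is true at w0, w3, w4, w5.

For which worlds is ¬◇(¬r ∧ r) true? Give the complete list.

w0, w1, w2, w3, w4, w5, w6

Let φ = ¬◇(¬r ∧ r). Evaluate φ at each world:
  w0 (successors {w1, w5}): φ is true.
  w1 (successors {w0, w3, w4, w5, w6}): φ is true.
  w2 (successors {w2, w3}): φ is true.
  w3 (successors {w1, w2, w4, w5, w6}): φ is true.
  w4 (successors {w1, w3, w5}): φ is true.
  w5 (successors {w0, w1, w3, w4, w5, w6}): φ is true.
  w6 (successors {w1, w3, w5, w6}): φ is true.
For instance, at w6:
  At w6: ◇(¬r ∧ r) is false, so ¬◇(¬r ∧ r) is true.
    At w6: ◇(¬r ∧ r) requires ¬r ∧ r at some successor in {w1, w3, w5, w6}.
      At w1: ¬r ∧ r is false.
      At w3: ¬r ∧ r is false.
      At w5: ¬r ∧ r is false.
      At w6: ¬r ∧ r is false.
    So ◇(¬r ∧ r) is false at w6.
Satisfying worlds: {w0, w1, w2, w3, w4, w5, w6}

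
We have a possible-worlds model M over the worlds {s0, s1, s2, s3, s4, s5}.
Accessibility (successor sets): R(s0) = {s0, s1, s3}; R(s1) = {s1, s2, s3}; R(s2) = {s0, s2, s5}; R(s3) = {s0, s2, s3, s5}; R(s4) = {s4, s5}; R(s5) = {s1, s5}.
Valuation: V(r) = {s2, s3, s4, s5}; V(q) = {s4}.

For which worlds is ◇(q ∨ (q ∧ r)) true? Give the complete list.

s4

Recall that ◇ψ holds at a world iff ψ holds at some accessible world.
Let φ = ◇(q ∨ (q ∧ r)). Evaluate φ at each world:
  s0 (successors {s0, s1, s3}): φ is false.
  s1 (successors {s1, s2, s3}): φ is false.
  s2 (successors {s0, s2, s5}): φ is false.
  s3 (successors {s0, s2, s3, s5}): φ is false.
  s4 (successors {s4, s5}): φ is true.
  s5 (successors {s1, s5}): φ is false.
For instance, at s5:
  At s5: ◇(q ∨ (q ∧ r)) requires q ∨ (q ∧ r) at some successor in {s1, s5}.
    At s1: q ∨ (q ∧ r) is false.
    At s5: q ∨ (q ∧ r) is false.
  So ◇(q ∨ (q ∧ r)) is false at s5.
Satisfying worlds: {s4}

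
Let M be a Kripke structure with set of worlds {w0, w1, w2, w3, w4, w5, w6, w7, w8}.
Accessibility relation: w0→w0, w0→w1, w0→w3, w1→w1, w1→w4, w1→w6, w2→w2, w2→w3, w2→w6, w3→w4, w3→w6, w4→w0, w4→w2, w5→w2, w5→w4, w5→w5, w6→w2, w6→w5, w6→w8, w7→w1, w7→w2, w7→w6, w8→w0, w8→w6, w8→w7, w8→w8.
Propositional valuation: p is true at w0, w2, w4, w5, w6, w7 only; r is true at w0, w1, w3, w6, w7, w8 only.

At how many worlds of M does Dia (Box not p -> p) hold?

Let φ = Dia (Box not p -> p). Evaluate φ at each world:
  w0 (successors {w0, w1, w3}): φ is true.
  w1 (successors {w1, w4, w6}): φ is true.
  w2 (successors {w2, w3, w6}): φ is true.
  w3 (successors {w4, w6}): φ is true.
  w4 (successors {w0, w2}): φ is true.
  w5 (successors {w2, w4, w5}): φ is true.
  w6 (successors {w2, w5, w8}): φ is true.
  w7 (successors {w1, w2, w6}): φ is true.
  w8 (successors {w0, w6, w7, w8}): φ is true.
For instance, at w1:
  At w1: Dia (Box not p -> p) requires Box not p -> p at some successor in {w1, w4, w6}.
    Box not p -> p holds at w1, so Dia (Box not p -> p) is true at w1.
      At w1: Box not p is false, p is false, so Box not p -> p is true.
Satisfying worlds: {w0, w1, w2, w3, w4, w5, w6, w7, w8}

9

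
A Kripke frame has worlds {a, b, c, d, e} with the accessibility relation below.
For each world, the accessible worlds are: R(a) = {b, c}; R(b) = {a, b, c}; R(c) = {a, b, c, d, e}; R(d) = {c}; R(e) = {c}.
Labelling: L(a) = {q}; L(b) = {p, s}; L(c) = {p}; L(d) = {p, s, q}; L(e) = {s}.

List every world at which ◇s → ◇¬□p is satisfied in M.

Recall that □ψ holds at a world iff ψ holds at every accessible world, and ◇ψ holds iff ψ holds at some accessible world.
Let φ = ◇s → ◇¬□p. Evaluate φ at each world:
  a (successors {b, c}): φ is true.
  b (successors {a, b, c}): φ is true.
  c (successors {a, b, c, d, e}): φ is true.
  d (successors {c}): φ is true.
  e (successors {c}): φ is true.
For instance, at c:
  At c: ◇s is true, ◇¬□p is true, so ◇s → ◇¬□p is true.
    At c: ◇s requires s at some successor in {a, b, c, d, e}.
      s holds at b, so ◇s is true at c.
    At c: ◇¬□p requires ¬□p at some successor in {a, b, c, d, e}.
      ¬□p holds at b, so ◇¬□p is true at c.
Satisfying worlds: {a, b, c, d, e}

a, b, c, d, e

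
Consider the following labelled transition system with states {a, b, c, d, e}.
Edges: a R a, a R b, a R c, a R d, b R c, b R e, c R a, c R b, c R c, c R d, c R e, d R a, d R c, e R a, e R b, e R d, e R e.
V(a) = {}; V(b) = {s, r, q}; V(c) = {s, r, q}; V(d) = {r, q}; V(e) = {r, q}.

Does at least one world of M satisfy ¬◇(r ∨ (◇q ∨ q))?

No

Recall that ◇ψ holds at a world iff ψ holds at some accessible world.
Let φ = ¬◇(r ∨ (◇q ∨ q)). Evaluate φ at each world:
  a (successors {a, b, c, d}): φ is false.
  b (successors {c, e}): φ is false.
  c (successors {a, b, c, d, e}): φ is false.
  d (successors {a, c}): φ is false.
  e (successors {a, b, d, e}): φ is false.
For instance, at b:
  At b: ◇(r ∨ (◇q ∨ q)) is true, so ¬◇(r ∨ (◇q ∨ q)) is false.
    At b: ◇(r ∨ (◇q ∨ q)) requires r ∨ (◇q ∨ q) at some successor in {c, e}.
      r ∨ (◇q ∨ q) holds at c, so ◇(r ∨ (◇q ∨ q)) is true at b.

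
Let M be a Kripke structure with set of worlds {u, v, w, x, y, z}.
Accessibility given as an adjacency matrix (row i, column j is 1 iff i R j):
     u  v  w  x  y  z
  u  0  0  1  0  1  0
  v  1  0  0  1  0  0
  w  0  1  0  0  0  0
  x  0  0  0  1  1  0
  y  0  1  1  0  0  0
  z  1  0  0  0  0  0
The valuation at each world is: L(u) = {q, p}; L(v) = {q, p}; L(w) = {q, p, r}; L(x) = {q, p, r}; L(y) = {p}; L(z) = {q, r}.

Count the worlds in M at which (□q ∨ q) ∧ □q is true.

Recall that □ψ holds at a world iff ψ holds at every accessible world, and ◇ψ holds iff ψ holds at some accessible world.
Let φ = (□q ∨ q) ∧ □q. Evaluate φ at each world:
  u (successors {w, y}): φ is false.
  v (successors {u, x}): φ is true.
  w (successors {v}): φ is true.
  x (successors {x, y}): φ is false.
  y (successors {v, w}): φ is true.
  z (successors {u}): φ is true.
For instance, at u:
  At u: □q ∨ q is true, □q is false, so (□q ∨ q) ∧ □q is false.
    At u: □q is false, q is true, so □q ∨ q is true.
      At u: □q requires q at every successor {w, y}.
        q fails at y, so □q is false at u.
    At u: □q requires q at every successor {w, y}.
      q fails at y, so □q is false at u.
Satisfying worlds: {v, w, y, z}

4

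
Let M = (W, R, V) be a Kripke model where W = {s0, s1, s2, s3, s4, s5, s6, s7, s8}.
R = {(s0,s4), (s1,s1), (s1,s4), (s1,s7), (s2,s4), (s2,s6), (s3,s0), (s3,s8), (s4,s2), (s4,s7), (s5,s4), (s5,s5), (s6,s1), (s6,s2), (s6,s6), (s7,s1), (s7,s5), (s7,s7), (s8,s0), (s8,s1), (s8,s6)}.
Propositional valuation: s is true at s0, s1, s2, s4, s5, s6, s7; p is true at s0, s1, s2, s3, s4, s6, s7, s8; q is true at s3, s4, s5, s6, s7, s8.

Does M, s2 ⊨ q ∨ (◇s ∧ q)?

No

Recall that ◇ψ holds at a world iff ψ holds at some accessible world.
At s2: q is false, ◇s ∧ q is false, so q ∨ (◇s ∧ q) is false.
  At s2: ◇s is true, q is false, so ◇s ∧ q is false.
    At s2: ◇s requires s at some successor in {s4, s6}.
      s holds at s4, so ◇s is true at s2.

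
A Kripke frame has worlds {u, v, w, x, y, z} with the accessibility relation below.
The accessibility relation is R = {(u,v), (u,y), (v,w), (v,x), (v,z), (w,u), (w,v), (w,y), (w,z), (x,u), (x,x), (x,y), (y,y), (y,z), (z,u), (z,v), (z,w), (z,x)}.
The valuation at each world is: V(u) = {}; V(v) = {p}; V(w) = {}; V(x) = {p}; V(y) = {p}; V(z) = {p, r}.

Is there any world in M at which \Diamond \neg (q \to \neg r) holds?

No

Let φ = \Diamond \neg (q \to \neg r). Evaluate φ at each world:
  u (successors {v, y}): φ is false.
  v (successors {w, x, z}): φ is false.
  w (successors {u, v, y, z}): φ is false.
  x (successors {u, x, y}): φ is false.
  y (successors {y, z}): φ is false.
  z (successors {u, v, w, x}): φ is false.
For instance, at y:
  At y: \Diamond \neg (q \to \neg r) requires \neg (q \to \neg r) at some successor in {y, z}.
    At y: \neg (q \to \neg r) is false.
    At z: \neg (q \to \neg r) is false.
  So \Diamond \neg (q \to \neg r) is false at y.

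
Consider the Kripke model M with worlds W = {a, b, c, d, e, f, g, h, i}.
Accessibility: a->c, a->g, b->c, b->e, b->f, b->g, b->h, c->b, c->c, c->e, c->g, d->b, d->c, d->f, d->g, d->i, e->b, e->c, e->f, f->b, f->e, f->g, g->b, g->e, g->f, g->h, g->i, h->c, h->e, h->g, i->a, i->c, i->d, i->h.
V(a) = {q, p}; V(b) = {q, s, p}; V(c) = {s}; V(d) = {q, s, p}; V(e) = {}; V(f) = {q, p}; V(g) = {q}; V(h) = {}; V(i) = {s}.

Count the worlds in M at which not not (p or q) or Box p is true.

Recall that Box ψ holds at a world iff ψ holds at every accessible world, and Dia ψ holds iff ψ holds at some accessible world.
Let φ = not not (p or q) or Box p. Evaluate φ at each world:
  a (successors {c, g}): φ is true.
  b (successors {c, e, f, g, h}): φ is true.
  c (successors {b, c, e, g}): φ is false.
  d (successors {b, c, f, g, i}): φ is true.
  e (successors {b, c, f}): φ is false.
  f (successors {b, e, g}): φ is true.
  g (successors {b, e, f, h, i}): φ is true.
  h (successors {c, e, g}): φ is false.
  i (successors {a, c, d, h}): φ is false.
For instance, at c:
  At c: not not (p or q) is false, Box p is false, so not not (p or q) or Box p is false.
    At c: Box p requires p at every successor {b, c, e, g}.
      p fails at c, so Box p is false at c.
Satisfying worlds: {a, b, d, f, g}

5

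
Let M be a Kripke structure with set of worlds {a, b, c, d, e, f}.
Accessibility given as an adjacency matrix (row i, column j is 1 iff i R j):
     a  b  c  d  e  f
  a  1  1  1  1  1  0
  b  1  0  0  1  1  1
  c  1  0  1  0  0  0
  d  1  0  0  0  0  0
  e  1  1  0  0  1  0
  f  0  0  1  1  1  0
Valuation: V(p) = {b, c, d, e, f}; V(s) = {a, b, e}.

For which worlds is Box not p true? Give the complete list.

d

Let φ = Box not p. Evaluate φ at each world:
  a (successors {a, b, c, d, e}): φ is false.
  b (successors {a, d, e, f}): φ is false.
  c (successors {a, c}): φ is false.
  d (successors {a}): φ is true.
  e (successors {a, b, e}): φ is false.
  f (successors {c, d, e}): φ is false.
For instance, at e:
  At e: Box not p requires not p at every successor {a, b, e}.
    not p fails at b, so Box not p is false at e.
Satisfying worlds: {d}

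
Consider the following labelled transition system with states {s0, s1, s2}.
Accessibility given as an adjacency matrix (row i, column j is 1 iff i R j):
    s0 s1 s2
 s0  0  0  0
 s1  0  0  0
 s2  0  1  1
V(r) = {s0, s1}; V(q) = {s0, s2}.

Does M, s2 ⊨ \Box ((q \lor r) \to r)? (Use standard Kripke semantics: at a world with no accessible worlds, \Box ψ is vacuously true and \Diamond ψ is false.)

No

At s2: \Box ((q \lor r) \to r) requires (q \lor r) \to r at every successor {s1, s2}.
  (q \lor r) \to r fails at s2, so \Box ((q \lor r) \to r) is false at s2.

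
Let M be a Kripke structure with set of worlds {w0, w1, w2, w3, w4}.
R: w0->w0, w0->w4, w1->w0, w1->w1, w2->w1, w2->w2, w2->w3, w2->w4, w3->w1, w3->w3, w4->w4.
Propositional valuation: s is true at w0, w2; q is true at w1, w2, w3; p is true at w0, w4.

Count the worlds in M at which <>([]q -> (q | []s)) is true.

5

Let φ = <>([]q -> (q | []s)). Evaluate φ at each world:
  w0 (successors {w0, w4}): φ is true.
  w1 (successors {w0, w1}): φ is true.
  w2 (successors {w1, w2, w3, w4}): φ is true.
  w3 (successors {w1, w3}): φ is true.
  w4 (successors {w4}): φ is true.
For instance, at w1:
  At w1: <>([]q -> (q | []s)) requires []q -> (q | []s) at some successor in {w0, w1}.
    []q -> (q | []s) holds at w0, so <>([]q -> (q | []s)) is true at w1.
      At w0: []q is false, q | []s is false, so []q -> (q | []s) is true.
Satisfying worlds: {w0, w1, w2, w3, w4}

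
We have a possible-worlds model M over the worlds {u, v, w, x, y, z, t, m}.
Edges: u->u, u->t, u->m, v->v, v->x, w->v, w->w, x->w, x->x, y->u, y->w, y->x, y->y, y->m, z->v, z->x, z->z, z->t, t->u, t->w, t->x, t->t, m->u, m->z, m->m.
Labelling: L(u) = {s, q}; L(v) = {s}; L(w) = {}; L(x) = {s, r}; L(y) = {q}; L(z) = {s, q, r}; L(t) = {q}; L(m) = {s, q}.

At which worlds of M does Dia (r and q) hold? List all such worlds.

Let φ = Dia (r and q). Evaluate φ at each world:
  u (successors {u, t, m}): φ is false.
  v (successors {v, x}): φ is false.
  w (successors {v, w}): φ is false.
  x (successors {w, x}): φ is false.
  y (successors {u, w, x, y, m}): φ is false.
  z (successors {v, x, z, t}): φ is true.
  t (successors {u, w, x, t}): φ is false.
  m (successors {u, z, m}): φ is true.
For instance, at y:
  At y: Dia (r and q) requires r and q at some successor in {u, w, x, y, m}.
    At u: r and q is false.
    At w: r and q is false.
    At x: r and q is false.
    At y: r and q is false.
    At m: r and q is false.
  So Dia (r and q) is false at y.
Satisfying worlds: {z, m}

z, m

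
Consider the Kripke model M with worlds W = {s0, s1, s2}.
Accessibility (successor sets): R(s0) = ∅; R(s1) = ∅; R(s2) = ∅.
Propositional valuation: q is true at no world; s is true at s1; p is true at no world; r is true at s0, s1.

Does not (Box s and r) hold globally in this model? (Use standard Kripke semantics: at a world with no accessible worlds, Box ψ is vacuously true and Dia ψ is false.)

No

Let φ = not (Box s and r). Evaluate φ at each world:
  s0 (successors ∅): φ is false.
  s1 (successors ∅): φ is false.
  s2 (successors ∅): φ is true.
Detail at s0 (counterexample):
  At s0: Box s and r is true, so not (Box s and r) is false.
    At s0: Box s is true, r is true, so Box s and r is true.
      At s0: no accessible worlds, so Box s holds vacuously.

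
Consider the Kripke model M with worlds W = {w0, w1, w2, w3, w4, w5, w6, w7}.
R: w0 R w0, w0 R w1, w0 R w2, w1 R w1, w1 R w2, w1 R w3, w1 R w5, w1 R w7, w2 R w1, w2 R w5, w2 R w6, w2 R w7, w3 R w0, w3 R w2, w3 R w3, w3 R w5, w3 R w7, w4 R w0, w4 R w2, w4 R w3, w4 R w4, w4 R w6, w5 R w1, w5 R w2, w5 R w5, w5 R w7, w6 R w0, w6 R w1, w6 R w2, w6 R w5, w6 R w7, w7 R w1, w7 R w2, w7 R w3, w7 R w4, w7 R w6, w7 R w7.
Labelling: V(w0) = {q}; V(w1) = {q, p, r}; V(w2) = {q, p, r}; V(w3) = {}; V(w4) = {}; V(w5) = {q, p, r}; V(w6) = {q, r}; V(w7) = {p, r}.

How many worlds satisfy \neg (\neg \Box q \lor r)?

1

Let φ = \neg (\neg \Box q \lor r). Evaluate φ at each world:
  w0 (successors {w0, w1, w2}): φ is true.
  w1 (successors {w1, w2, w3, w5, w7}): φ is false.
  w2 (successors {w1, w5, w6, w7}): φ is false.
  w3 (successors {w0, w2, w3, w5, w7}): φ is false.
  w4 (successors {w0, w2, w3, w4, w6}): φ is false.
  w5 (successors {w1, w2, w5, w7}): φ is false.
  w6 (successors {w0, w1, w2, w5, w7}): φ is false.
  w7 (successors {w1, w2, w3, w4, w6, w7}): φ is false.
For instance, at w1:
  At w1: \neg \Box q \lor r is true, so \neg (\neg \Box q \lor r) is false.
    At w1: \neg \Box q is true, r is true, so \neg \Box q \lor r is true.
      At w1: \Box q is false, so \neg \Box q is true.
Satisfying worlds: {w0}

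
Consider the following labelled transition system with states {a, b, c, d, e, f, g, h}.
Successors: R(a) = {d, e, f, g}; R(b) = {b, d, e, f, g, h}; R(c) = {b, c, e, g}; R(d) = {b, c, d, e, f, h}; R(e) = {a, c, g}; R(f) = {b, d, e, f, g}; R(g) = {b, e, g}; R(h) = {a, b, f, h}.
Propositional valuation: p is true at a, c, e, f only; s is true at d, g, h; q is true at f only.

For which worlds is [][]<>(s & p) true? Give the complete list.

none

Let φ = [][]<>(s & p). Evaluate φ at each world:
  a (successors {d, e, f, g}): φ is false.
  b (successors {b, d, e, f, g, h}): φ is false.
  c (successors {b, c, e, g}): φ is false.
  d (successors {b, c, d, e, f, h}): φ is false.
  e (successors {a, c, g}): φ is false.
  f (successors {b, d, e, f, g}): φ is false.
  g (successors {b, e, g}): φ is false.
  h (successors {a, b, f, h}): φ is false.
For instance, at h:
  At h: [][]<>(s & p) requires []<>(s & p) at every successor {a, b, f, h}.
    []<>(s & p) fails at a, so [][]<>(s & p) is false at h.
      At a: []<>(s & p) requires <>(s & p) at every successor {d, e, f, g}.
        <>(s & p) fails at d, so []<>(s & p) is false at a.
Satisfying worlds: none.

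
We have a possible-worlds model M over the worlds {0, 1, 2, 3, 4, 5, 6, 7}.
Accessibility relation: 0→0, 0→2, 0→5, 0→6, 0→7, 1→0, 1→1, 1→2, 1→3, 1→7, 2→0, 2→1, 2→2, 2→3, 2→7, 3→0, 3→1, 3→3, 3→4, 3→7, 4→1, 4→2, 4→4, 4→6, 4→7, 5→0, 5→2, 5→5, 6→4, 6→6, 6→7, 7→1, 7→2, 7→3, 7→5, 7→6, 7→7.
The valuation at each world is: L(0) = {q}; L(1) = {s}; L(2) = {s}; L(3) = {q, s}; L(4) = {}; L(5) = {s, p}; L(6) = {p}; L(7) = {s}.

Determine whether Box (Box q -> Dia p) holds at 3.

At 3: Box (Box q -> Dia p) requires Box q -> Dia p at every successor {0, 1, 3, 4, 7}.
  At 0: Box q -> Dia p is true.
  At 1: Box q -> Dia p is true.
  At 3: Box q -> Dia p is true.
  At 4: Box q -> Dia p is true.
  At 7: Box q -> Dia p is true.
So Box (Box q -> Dia p) is true at 3.

Yes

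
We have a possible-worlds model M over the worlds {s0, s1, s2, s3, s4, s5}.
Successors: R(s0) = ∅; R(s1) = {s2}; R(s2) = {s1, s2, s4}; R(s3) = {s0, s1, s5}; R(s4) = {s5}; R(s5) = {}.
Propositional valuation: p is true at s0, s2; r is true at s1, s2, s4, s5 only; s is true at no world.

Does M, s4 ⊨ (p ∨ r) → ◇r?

Recall that ◇ψ holds at a world iff ψ holds at some accessible world.
At s4: p ∨ r is true, ◇r is true, so (p ∨ r) → ◇r is true.
  At s4: ◇r requires r at some successor in {s5}.
    r holds at s5, so ◇r is true at s4.

Yes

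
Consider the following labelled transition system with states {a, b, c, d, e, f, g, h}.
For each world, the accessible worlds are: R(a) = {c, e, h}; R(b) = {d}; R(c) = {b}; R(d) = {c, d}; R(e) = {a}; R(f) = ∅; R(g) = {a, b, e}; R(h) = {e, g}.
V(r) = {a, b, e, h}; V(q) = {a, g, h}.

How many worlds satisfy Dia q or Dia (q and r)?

Let φ = Dia q or Dia (q and r). Evaluate φ at each world:
  a (successors {c, e, h}): φ is true.
  b (successors {d}): φ is false.
  c (successors {b}): φ is false.
  d (successors {c, d}): φ is false.
  e (successors {a}): φ is true.
  f (successors ∅): φ is false.
  g (successors {a, b, e}): φ is true.
  h (successors {e, g}): φ is true.
For instance, at g:
  At g: Dia q is true, Dia (q and r) is true, so Dia q or Dia (q and r) is true.
    At g: Dia q requires q at some successor in {a, b, e}.
      q holds at a, so Dia q is true at g.
    At g: Dia (q and r) requires q and r at some successor in {a, b, e}.
      q and r holds at a, so Dia (q and r) is true at g.
Satisfying worlds: {a, e, g, h}

4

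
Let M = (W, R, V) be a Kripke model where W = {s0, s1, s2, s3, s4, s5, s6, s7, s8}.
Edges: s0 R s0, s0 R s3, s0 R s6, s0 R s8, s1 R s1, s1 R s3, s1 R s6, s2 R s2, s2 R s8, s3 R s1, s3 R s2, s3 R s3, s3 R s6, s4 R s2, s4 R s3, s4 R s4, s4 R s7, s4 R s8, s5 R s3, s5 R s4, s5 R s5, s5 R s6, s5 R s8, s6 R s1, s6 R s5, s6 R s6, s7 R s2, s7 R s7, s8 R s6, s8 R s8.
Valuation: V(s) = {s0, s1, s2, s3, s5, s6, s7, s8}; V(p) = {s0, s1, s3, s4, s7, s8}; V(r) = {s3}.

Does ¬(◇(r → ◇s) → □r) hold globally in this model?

Yes

Let φ = ¬(◇(r → ◇s) → □r). Evaluate φ at each world:
  s0 (successors {s0, s3, s6, s8}): φ is true.
  s1 (successors {s1, s3, s6}): φ is true.
  s2 (successors {s2, s8}): φ is true.
  s3 (successors {s1, s2, s3, s6}): φ is true.
  s4 (successors {s2, s3, s4, s7, s8}): φ is true.
  s5 (successors {s3, s4, s5, s6, s8}): φ is true.
  s6 (successors {s1, s5, s6}): φ is true.
  s7 (successors {s2, s7}): φ is true.
  s8 (successors {s6, s8}): φ is true.
For instance, at s1:
  At s1: ◇(r → ◇s) → □r is false, so ¬(◇(r → ◇s) → □r) is true.
    At s1: ◇(r → ◇s) is true, □r is false, so ◇(r → ◇s) → □r is false.
      At s1: ◇(r → ◇s) requires r → ◇s at some successor in {s1, s3, s6}.
        r → ◇s holds at s1, so ◇(r → ◇s) is true at s1.
      At s1: □r requires r at every successor {s1, s3, s6}.
        r fails at s1, so □r is false at s1.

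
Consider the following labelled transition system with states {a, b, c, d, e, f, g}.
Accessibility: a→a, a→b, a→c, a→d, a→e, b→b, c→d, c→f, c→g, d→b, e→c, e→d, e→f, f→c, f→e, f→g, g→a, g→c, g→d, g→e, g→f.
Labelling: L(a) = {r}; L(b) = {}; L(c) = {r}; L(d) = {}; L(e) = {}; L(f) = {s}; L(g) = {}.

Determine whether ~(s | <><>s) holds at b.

Yes

At b: s | <><>s is false, so ~(s | <><>s) is true.
  At b: s is false, <><>s is false, so s | <><>s is false.
    At b: <><>s requires <>s at some successor in {b}.
      At b: <>s is false.
    So <><>s is false at b.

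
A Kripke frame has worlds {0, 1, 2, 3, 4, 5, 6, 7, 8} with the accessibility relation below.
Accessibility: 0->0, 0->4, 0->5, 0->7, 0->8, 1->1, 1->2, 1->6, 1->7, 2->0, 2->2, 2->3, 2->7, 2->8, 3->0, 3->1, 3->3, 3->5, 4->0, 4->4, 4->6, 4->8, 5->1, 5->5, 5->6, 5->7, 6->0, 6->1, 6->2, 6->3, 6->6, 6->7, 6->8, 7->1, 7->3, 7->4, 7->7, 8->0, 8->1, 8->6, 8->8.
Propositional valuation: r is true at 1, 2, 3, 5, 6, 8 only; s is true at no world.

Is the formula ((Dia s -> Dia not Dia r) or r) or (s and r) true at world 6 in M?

At 6: (Dia s -> Dia not Dia r) or r is true, s and r is false, so ((Dia s -> Dia not Dia r) or r) or (s and r) is true.
  At 6: Dia s -> Dia not Dia r is true, r is true, so (Dia s -> Dia not Dia r) or r is true.
    At 6: Dia s is false, Dia not Dia r is false, so Dia s -> Dia not Dia r is true.
      At 6: Dia s requires s at some successor in {0, 1, 2, 3, 6, 7, 8}.
        At 0: s is false.
        At 1: s is false.
        At 2: s is false.
        At 3: s is false.
        At 6: s is false.
        At 7: s is false.
        At 8: s is false.
      So Dia s is false at 6.
      At 6: Dia not Dia r requires not Dia r at some successor in {0, 1, 2, 3, 6, 7, 8}.
        At 0: not Dia r is false.
        At 1: not Dia r is false.
        At 2: not Dia r is false.
        At 3: not Dia r is false.
        At 6: not Dia r is false.
        At 7: not Dia r is false.
        At 8: not Dia r is false.
      So Dia not Dia r is false at 6.

Yes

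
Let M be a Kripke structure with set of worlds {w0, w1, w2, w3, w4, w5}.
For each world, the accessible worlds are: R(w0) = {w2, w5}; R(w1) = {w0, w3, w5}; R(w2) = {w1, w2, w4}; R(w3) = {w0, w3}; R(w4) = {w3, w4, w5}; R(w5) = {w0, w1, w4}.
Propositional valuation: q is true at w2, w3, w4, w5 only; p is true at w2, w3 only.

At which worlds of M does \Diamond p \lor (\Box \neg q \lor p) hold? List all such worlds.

w0, w1, w2, w3, w4

Recall that \Box ψ holds at a world iff ψ holds at every accessible world, and \Diamond ψ holds iff ψ holds at some accessible world.
Let φ = \Diamond p \lor (\Box \neg q \lor p). Evaluate φ at each world:
  w0 (successors {w2, w5}): φ is true.
  w1 (successors {w0, w3, w5}): φ is true.
  w2 (successors {w1, w2, w4}): φ is true.
  w3 (successors {w0, w3}): φ is true.
  w4 (successors {w3, w4, w5}): φ is true.
  w5 (successors {w0, w1, w4}): φ is false.
For instance, at w2:
  At w2: \Diamond p is true, \Box \neg q \lor p is true, so \Diamond p \lor (\Box \neg q \lor p) is true.
    At w2: \Diamond p requires p at some successor in {w1, w2, w4}.
      p holds at w2, so \Diamond p is true at w2.
    At w2: \Box \neg q is false, p is true, so \Box \neg q \lor p is true.
      At w2: \Box \neg q requires \neg q at every successor {w1, w2, w4}.
        \neg q fails at w2, so \Box \neg q is false at w2.
Satisfying worlds: {w0, w1, w2, w3, w4}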